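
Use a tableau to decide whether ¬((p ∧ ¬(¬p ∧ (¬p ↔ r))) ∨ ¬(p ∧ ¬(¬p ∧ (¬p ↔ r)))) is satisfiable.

Unsatisfiable

Initial set: {T ¬((p ∧ ¬(¬p ∧ (¬p ↔ r))) ∨ ¬(p ∧ ¬(¬p ∧ (¬p ↔ r))))}.
T ¬((p ∧ ¬(¬p ∧ (¬p ↔ r))) ∨ ¬(p ∧ ¬(¬p ∧ (¬p ↔ r)))): α-rule — add F (p ∧ ¬(¬p ∧ (¬p ↔ r))), F ¬(p ∧ ¬(¬p ∧ (¬p ↔ r))).
F ¬(p ∧ ¬(¬p ∧ (¬p ↔ r))): α-rule — add T p, T ¬(¬p ∧ (¬p ↔ r)).
F (p ∧ ¬(¬p ∧ (¬p ↔ r))): β-rule — branch into F p  //  F ¬(¬p ∧ (¬p ↔ r)).
  branch 1 (add F p):
    × closes — contains both p and ¬p.
  branch 2 (add F ¬(¬p ∧ (¬p ↔ r))):
    F ¬(¬p ∧ (¬p ↔ r)): α-rule — add T ¬p, T (¬p ↔ r).
    × closes — contains both p and ¬p.
All 2 branches close.
Every branch closed; the formula is unsatisfiable.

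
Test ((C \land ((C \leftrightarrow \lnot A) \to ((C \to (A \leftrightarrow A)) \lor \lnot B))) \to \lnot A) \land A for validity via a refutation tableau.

Assume the negation and expand:
Initial set: {\lnot (((C \land ((C \leftrightarrow \lnot A) \to ((C \to (A \leftrightarrow A)) \lor \lnot B))) \to \lnot A) \land A)}.
\lnot (((C \land ((C \leftrightarrow \lnot A) \to ((C \to (A \leftrightarrow A)) \lor \lnot B))) \to \lnot A) \land A): β-rule — branch into \lnot ((C \land ((C \leftrightarrow \lnot A) \to ((C \to (A \leftrightarrow A)) \lor \lnot B))) \to \lnot A)  //  \lnot A.
  branch 1 (add \lnot ((C \land ((C \leftrightarrow \lnot A) \to ((C \to (A \leftrightarrow A)) \lor \lnot B))) \to \lnot A)):
    \lnot ((C \land ((C \leftrightarrow \lnot A) \to ((C \to (A \leftrightarrow A)) \lor \lnot B))) \to \lnot A): α-rule — add (C \land ((C \leftrightarrow \lnot A) \to ((C \to (A \leftrightarrow A)) \lor \lnot B))), \lnot \lnot A.
    (C \land ((C \leftrightarrow \lnot A) \to ((C \to (A \leftrightarrow A)) \lor \lnot B))): α-rule — add C, ((C \leftrightarrow \lnot A) \to ((C \to (A \leftrightarrow A)) \lor \lnot B)).
    ((C \leftrightarrow \lnot A) \to ((C \to (A \leftrightarrow A)) \lor \lnot B)): β-rule — branch into \lnot (C \leftrightarrow \lnot A)  //  ((C \to (A \leftrightarrow A)) \lor \lnot B).
      branch 1.1 (add \lnot (C \leftrightarrow \lnot A)):
        \lnot (C \leftrightarrow \lnot A): β-rule — branch into C, \lnot \lnot A  //  \lnot C, \lnot A.
          branch 1.1.1 (add C, \lnot \lnot A):
            ○ open, literals {A=1, C=1}.
          branch 1.1.2 (add \lnot C, \lnot A):
            × closes — contains both C and \lnot C.
      branch 1.2 (add ((C \to (A \leftrightarrow A)) \lor \lnot B)):
        ((C \to (A \leftrightarrow A)) \lor \lnot B): β-rule — branch into (C \to (A \leftrightarrow A))  //  \lnot B.
          branch 1.2.1 (add (C \to (A \leftrightarrow A))):
            (C \to (A \leftrightarrow A)): β-rule — branch into \lnot C  //  (A \leftrightarrow A).
              branch 1.2.1.1 (add \lnot C):
                × closes — contains both C and \lnot C.
              branch 1.2.1.2 (add (A \leftrightarrow A)):
                (A \leftrightarrow A): β-rule — branch into A, A  //  \lnot A, \lnot A.
                  branch 1.2.1.2.1 (add A, A):
                    ○ open, literals {A=1, C=1}.
                  branch 1.2.1.2.2 (add \lnot A, \lnot A):
                    × closes — contains both A and \lnot A.
          branch 1.2.2 (add \lnot B):
            ○ open, literals {A=1, B=0, C=1}.
  branch 2 (add \lnot A):
    ○ open, literals {A=0}.
3 branches closed, 4 open.
An open branch gives a countermodel: A=1, C=1 (unmentioned atoms arbitrary); under it the original formula is false.

Not valid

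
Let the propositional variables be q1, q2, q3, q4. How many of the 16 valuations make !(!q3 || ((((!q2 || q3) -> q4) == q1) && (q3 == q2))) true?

6

Initial set: {!(!q3 || ((((!q2 || q3) -> q4) == q1) && (q3 == q2)))}.
!(!q3 || ((((!q2 || q3) -> q4) == q1) && (q3 == q2))): α-rule — add !!q3, !((((!q2 || q3) -> q4) == q1) && (q3 == q2)).
!((((!q2 || q3) -> q4) == q1) && (q3 == q2)): β-rule — branch into !(((!q2 || q3) -> q4) == q1)  //  !(q3 == q2).
  branch 1 (add !(((!q2 || q3) -> q4) == q1)):
    !(((!q2 || q3) -> q4) == q1): β-rule — branch into ((!q2 || q3) -> q4), !q1  //  !((!q2 || q3) -> q4), q1.
      branch 1.1 (add ((!q2 || q3) -> q4), !q1):
        ((!q2 || q3) -> q4): β-rule — branch into !(!q2 || q3)  //  q4.
          branch 1.1.1 (add !(!q2 || q3)):
            !(!q2 || q3): α-rule — add !!q2, !q3.
            × closes — contains both q3 and !q3.
          branch 1.1.2 (add q4):
            ○ open, literals {q1=0, q3=1, q4=1}.
      branch 1.2 (add !((!q2 || q3) -> q4), q1):
        !((!q2 || q3) -> q4): α-rule — add (!q2 || q3), !q4.
        (!q2 || q3): β-rule — branch into !q2  //  q3.
          branch 1.2.1 (add !q2):
            ○ open, literals {q1=1, q2=0, q3=1, q4=0}.
          branch 1.2.2 (add q3):
            ○ open, literals {q1=1, q3=1, q4=0}.
  branch 2 (add !(q3 == q2)):
    !(q3 == q2): β-rule — branch into q3, !q2  //  !q3, q2.
      branch 2.1 (add q3, !q2):
        ○ open, literals {q2=0, q3=1}.
      branch 2.2 (add !q3, q2):
        × closes — contains both q3 and !q3.
2 branches closed, 4 open.
Each open branch fixes some atoms; the unmentioned ones are free. Counting distinct full assignments: branch {q1=0, q3=1, q4=1} (q2) contributes 2 new; branch {q1=1, q2=0, q3=1, q4=0} (none free) contributes 1 new; branch {q1=1, q3=1, q4=0} (q2) contributes 1 new; branch {q2=0, q3=1} (q1, q4) contributes 2 new. Total: 6.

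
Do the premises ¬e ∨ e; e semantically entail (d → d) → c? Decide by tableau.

No

Initial set: {T (¬e ∨ e); T e; F ((d → d) → c)}.
F ((d → d) → c): α-rule — add T (d → d), F c.
T (¬e ∨ e): β-rule — branch into T ¬e  //  T e.
  branch 1 (add T ¬e):
    × closes — contains both e and ¬e.
  branch 2 (add T e):
    T (d → d): β-rule — branch into F d  //  T d.
      branch 2.1 (add F d):
        ○ open, literals {c=F, d=F, e=T}.
      branch 2.2 (add T d):
        ○ open, literals {c=F, d=T, e=T}.
1 branch closed, 2 open.
An open branch gives a countermodel: c=F, d=F, e=T (unmentioned atoms arbitrary); the premises hold there but the conclusion fails.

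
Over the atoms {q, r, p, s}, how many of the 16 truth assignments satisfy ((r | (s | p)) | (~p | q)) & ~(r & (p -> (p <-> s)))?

Initial set: {(((r | (s | p)) | (~p | q)) & ~(r & (p -> (p <-> s))))}.
(((r | (s | p)) | (~p | q)) & ~(r & (p -> (p <-> s)))): α-rule — add ((r | (s | p)) | (~p | q)), ~(r & (p -> (p <-> s))).
((r | (s | p)) | (~p | q)): β-rule — branch into (r | (s | p))  //  (~p | q).
  branch 1 (add (r | (s | p))):
    ~(r & (p -> (p <-> s))): β-rule — branch into ~r  //  ~(p -> (p <-> s)).
      branch 1.1 (add ~r):
        (r | (s | p)): β-rule — branch into r  //  (s | p).
          branch 1.1.1 (add r):
            × closes — contains both r and ~r.
          branch 1.1.2 (add (s | p)):
            (s | p): β-rule — branch into s  //  p.
              branch 1.1.2.1 (add s):
                ○ open, literals {r=false, s=true}.
              branch 1.1.2.2 (add p):
                ○ open, literals {p=true, r=false}.
      branch 1.2 (add ~(p -> (p <-> s))):
        ~(p -> (p <-> s)): α-rule — add p, ~(p <-> s).
        (r | (s | p)): β-rule — branch into r  //  (s | p).
          branch 1.2.1 (add r):
            ~(p <-> s): β-rule — branch into p, ~s  //  ~p, s.
              branch 1.2.1.1 (add p, ~s):
                ○ open, literals {p=true, r=true, s=false}.
              branch 1.2.1.2 (add ~p, s):
                × closes — contains both p and ~p.
          branch 1.2.2 (add (s | p)):
            ~(p <-> s): β-rule — branch into p, ~s  //  ~p, s.
              branch 1.2.2.1 (add p, ~s):
                (s | p): β-rule — branch into s  //  p.
                  branch 1.2.2.1.1 (add s):
                    × closes — contains both s and ~s.
                  branch 1.2.2.1.2 (add p):
                    ○ open, literals {p=true, s=false}.
              branch 1.2.2.2 (add ~p, s):
                × closes — contains both p and ~p.
  branch 2 (add (~p | q)):
    ~(r & (p -> (p <-> s))): β-rule — branch into ~r  //  ~(p -> (p <-> s)).
      branch 2.1 (add ~r):
        (~p | q): β-rule — branch into ~p  //  q.
          branch 2.1.1 (add ~p):
            ○ open, literals {p=false, r=false}.
          branch 2.1.2 (add q):
            ○ open, literals {q=true, r=false}.
      branch 2.2 (add ~(p -> (p <-> s))):
        ~(p -> (p <-> s)): α-rule — add p, ~(p <-> s).
        (~p | q): β-rule — branch into ~p  //  q.
          branch 2.2.1 (add ~p):
            × closes — contains both p and ~p.
          branch 2.2.2 (add q):
            ~(p <-> s): β-rule — branch into p, ~s  //  ~p, s.
              branch 2.2.2.1 (add p, ~s):
                ○ open, literals {p=true, q=true, s=false}.
              branch 2.2.2.2 (add ~p, s):
                × closes — contains both p and ~p.
6 branches closed, 7 open.
Each open branch fixes some atoms; the unmentioned ones are free. Counting distinct full assignments: branch {r=false, s=true} (q, p) contributes 4 new; branch {p=true, r=false} (q, s) contributes 2 new; branch {p=true, r=true, s=false} (q) contributes 2 new; branch {p=true, s=false} (q, r) contributes 0 new; branch {p=false, r=false} (q, s) contributes 2 new; branch {q=true, r=false} (p, s) contributes 0 new; branch {p=true, q=true, s=false} (r) contributes 0 new. Total: 10.

10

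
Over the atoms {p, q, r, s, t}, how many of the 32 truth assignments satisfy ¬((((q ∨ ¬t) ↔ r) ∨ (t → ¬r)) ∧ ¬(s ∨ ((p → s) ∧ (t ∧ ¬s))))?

21

Initial set: {¬((((q ∨ ¬t) ↔ r) ∨ (t → ¬r)) ∧ ¬(s ∨ ((p → s) ∧ (t ∧ ¬s))))}.
¬((((q ∨ ¬t) ↔ r) ∨ (t → ¬r)) ∧ ¬(s ∨ ((p → s) ∧ (t ∧ ¬s)))): β-rule — branch into ¬(((q ∨ ¬t) ↔ r) ∨ (t → ¬r))  //  ¬¬(s ∨ ((p → s) ∧ (t ∧ ¬s))).
  branch 1 (add ¬(((q ∨ ¬t) ↔ r) ∨ (t → ¬r))):
    ¬(((q ∨ ¬t) ↔ r) ∨ (t → ¬r)): α-rule — add ¬((q ∨ ¬t) ↔ r), ¬(t → ¬r).
    ¬(t → ¬r): α-rule — add t, ¬¬r.
    ¬((q ∨ ¬t) ↔ r): β-rule — branch into (q ∨ ¬t), ¬r  //  ¬(q ∨ ¬t), r.
      branch 1.1 (add (q ∨ ¬t), ¬r):
        × closes — contains both r and ¬r.
      branch 1.2 (add ¬(q ∨ ¬t), r):
        ¬(q ∨ ¬t): α-rule — add ¬q, ¬¬t.
        ○ open, literals {q=false, r=true, t=true}.
  branch 2 (add ¬¬(s ∨ ((p → s) ∧ (t ∧ ¬s)))):
    ¬¬(s ∨ ((p → s) ∧ (t ∧ ¬s))): β-rule — branch into s  //  ((p → s) ∧ (t ∧ ¬s)).
      branch 2.1 (add s):
        ○ open, literals {s=true}.
      branch 2.2 (add ((p → s) ∧ (t ∧ ¬s))):
        ((p → s) ∧ (t ∧ ¬s)): α-rule — add (p → s), (t ∧ ¬s).
        (t ∧ ¬s): α-rule — add t, ¬s.
        (p → s): β-rule — branch into ¬p  //  s.
          branch 2.2.1 (add ¬p):
            ○ open, literals {p=false, s=false, t=true}.
          branch 2.2.2 (add s):
            × closes — contains both s and ¬s.
2 branches closed, 3 open.
Each open branch fixes some atoms; the unmentioned ones are free. Counting distinct full assignments: branch {q=false, r=true, t=true} (p, s) contributes 4 new; branch {s=true} (p, q, r, t) contributes 14 new; branch {p=false, s=false, t=true} (q, r) contributes 3 new. Total: 21.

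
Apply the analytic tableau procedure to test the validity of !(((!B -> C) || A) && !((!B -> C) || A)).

Valid

Assume the negation and expand:
Initial set: {!!(((!B -> C) || A) && !((!B -> C) || A))}.
!!(((!B -> C) || A) && !((!B -> C) || A)): α-rule — add ((!B -> C) || A), !((!B -> C) || A).
!((!B -> C) || A): α-rule — add !(!B -> C), !A.
!(!B -> C): α-rule — add !B, !C.
((!B -> C) || A): β-rule — branch into (!B -> C)  //  A.
  branch 1 (add (!B -> C)):
    (!B -> C): β-rule — branch into !!B  //  C.
      branch 1.1 (add !!B):
        × closes — contains both B and !B.
      branch 1.2 (add C):
        × closes — contains both C and !C.
  branch 2 (add A):
    × closes — contains both A and !A.
All 3 branches close.
Every branch closed, so the negation is unsatisfiable and the formula is valid.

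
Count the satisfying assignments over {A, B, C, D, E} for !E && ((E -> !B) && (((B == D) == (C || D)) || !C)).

Initial set: {T (!E && ((E -> !B) && (((B == D) == (C || D)) || !C)))}.
T (!E && ((E -> !B) && (((B == D) == (C || D)) || !C))): α-rule — add T !E, T ((E -> !B) && (((B == D) == (C || D)) || !C)).
T ((E -> !B) && (((B == D) == (C || D)) || !C)): α-rule — add T (E -> !B), T (((B == D) == (C || D)) || !C).
T (E -> !B): β-rule — branch into F E  //  T !B.
  branch 1 (add F E):
    T (((B == D) == (C || D)) || !C): β-rule — branch into T ((B == D) == (C || D))  //  T !C.
      branch 1.1 (add T ((B == D) == (C || D))):
        T ((B == D) == (C || D)): β-rule — branch into T (B == D), T (C || D)  //  F (B == D), F (C || D).
          branch 1.1.1 (add T (B == D), T (C || D)):
            T (B == D): β-rule — branch into T B, T D  //  F B, F D.
              branch 1.1.1.1 (add T B, T D):
                T (C || D): β-rule — branch into T C  //  T D.
                  branch 1.1.1.1.1 (add T C):
                    ○ open, literals {B=true, C=true, D=true, E=false}.
                  branch 1.1.1.1.2 (add T D):
                    ○ open, literals {B=true, D=true, E=false}.
              branch 1.1.1.2 (add F B, F D):
                T (C || D): β-rule — branch into T C  //  T D.
                  branch 1.1.1.2.1 (add T C):
                    ○ open, literals {B=false, C=true, D=false, E=false}.
                  branch 1.1.1.2.2 (add T D):
                    × closes — contains both D and !D.
          branch 1.1.2 (add F (B == D), F (C || D)):
            F (C || D): α-rule — add F C, F D.
            F (B == D): β-rule — branch into T B, F D  //  F B, T D.
              branch 1.1.2.1 (add T B, F D):
                ○ open, literals {B=true, C=false, D=false, E=false}.
              branch 1.1.2.2 (add F B, T D):
                × closes — contains both D and !D.
      branch 1.2 (add T !C):
        ○ open, literals {C=false, E=false}.
  branch 2 (add T !B):
    T (((B == D) == (C || D)) || !C): β-rule — branch into T ((B == D) == (C || D))  //  T !C.
      branch 2.1 (add T ((B == D) == (C || D))):
        T ((B == D) == (C || D)): β-rule — branch into T (B == D), T (C || D)  //  F (B == D), F (C || D).
          branch 2.1.1 (add T (B == D), T (C || D)):
            T (B == D): β-rule — branch into T B, T D  //  F B, F D.
              branch 2.1.1.1 (add T B, T D):
                × closes — contains both B and !B.
              branch 2.1.1.2 (add F B, F D):
                T (C || D): β-rule — branch into T C  //  T D.
                  branch 2.1.1.2.1 (add T C):
                    ○ open, literals {B=false, C=true, D=false, E=false}.
                  branch 2.1.1.2.2 (add T D):
                    × closes — contains both D and !D.
          branch 2.1.2 (add F (B == D), F (C || D)):
            F (C || D): α-rule — add F C, F D.
            F (B == D): β-rule — branch into T B, F D  //  F B, T D.
              branch 2.1.2.1 (add T B, F D):
                × closes — contains both B and !B.
              branch 2.1.2.2 (add F B, T D):
                × closes — contains both D and !D.
      branch 2.2 (add T !C):
        ○ open, literals {B=false, C=false, E=false}.
6 branches closed, 7 open.
Each open branch fixes some atoms; the unmentioned ones are free. Counting distinct full assignments: branch {B=true, C=true, D=true, E=false} (A) contributes 2 new; branch {B=true, D=true, E=false} (A, C) contributes 2 new; branch {B=false, C=true, D=false, E=false} (A) contributes 2 new; branch {B=true, C=false, D=false, E=false} (A) contributes 2 new; branch {C=false, E=false} (A, B, D) contributes 4 new; branch {B=false, C=true, D=false, E=false} (A) contributes 0 new; branch {B=false, C=false, E=false} (A, D) contributes 0 new. Total: 12.

12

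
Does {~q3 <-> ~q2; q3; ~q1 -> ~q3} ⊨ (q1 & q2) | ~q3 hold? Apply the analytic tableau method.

Initial set: {(~q3 <-> ~q2); q3; (~q1 -> ~q3); ~((q1 & q2) | ~q3)}.
~((q1 & q2) | ~q3): α-rule — add ~(q1 & q2), ~~q3.
(~q3 <-> ~q2): β-rule — branch into ~q3, ~q2  //  ~~q3, ~~q2.
  branch 1 (add ~q3, ~q2):
    × closes — contains both q3 and ~q3.
  branch 2 (add ~~q3, ~~q2):
    (~q1 -> ~q3): β-rule — branch into ~~q1  //  ~q3.
      branch 2.1 (add ~~q1):
        ~(q1 & q2): β-rule — branch into ~q1  //  ~q2.
          branch 2.1.1 (add ~q1):
            × closes — contains both q1 and ~q1.
          branch 2.1.2 (add ~q2):
            × closes — contains both q2 and ~q2.
      branch 2.2 (add ~q3):
        × closes — contains both q3 and ~q3.
All 4 branches close.
Every branch closed, so the premises entail the conclusion.

Yes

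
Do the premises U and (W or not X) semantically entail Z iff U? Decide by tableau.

Initial set: {(U and (W or not X)); not (Z iff U)}.
(U and (W or not X)): α-rule — add U, (W or not X).
not (Z iff U): β-rule — branch into Z, not U  //  not Z, U.
  branch 1 (add Z, not U):
    × closes — contains both U and not U.
  branch 2 (add not Z, U):
    (W or not X): β-rule — branch into W  //  not X.
      branch 2.1 (add W):
        ○ open, literals {U=true, W=true, Z=false}.
      branch 2.2 (add not X):
        ○ open, literals {U=true, X=false, Z=false}.
1 branch closed, 2 open.
An open branch gives a countermodel: U=true, W=true, Z=false (unmentioned atoms arbitrary); the premises hold there but the conclusion fails.

No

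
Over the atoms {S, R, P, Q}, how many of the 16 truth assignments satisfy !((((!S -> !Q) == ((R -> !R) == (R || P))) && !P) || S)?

Initial set: {!((((!S -> !Q) == ((R -> !R) == (R || P))) && !P) || S)}.
!((((!S -> !Q) == ((R -> !R) == (R || P))) && !P) || S): α-rule — add !(((!S -> !Q) == ((R -> !R) == (R || P))) && !P), !S.
!(((!S -> !Q) == ((R -> !R) == (R || P))) && !P): β-rule — branch into !((!S -> !Q) == ((R -> !R) == (R || P)))  //  !!P.
  branch 1 (add !((!S -> !Q) == ((R -> !R) == (R || P)))):
    !((!S -> !Q) == ((R -> !R) == (R || P))): β-rule — branch into (!S -> !Q), !((R -> !R) == (R || P))  //  !(!S -> !Q), ((R -> !R) == (R || P)).
      branch 1.1 (add (!S -> !Q), !((R -> !R) == (R || P))):
        (!S -> !Q): β-rule — branch into !!S  //  !Q.
          branch 1.1.1 (add !!S):
            × closes — contains both S and !S.
          branch 1.1.2 (add !Q):
            !((R -> !R) == (R || P)): β-rule — branch into (R -> !R), !(R || P)  //  !(R -> !R), (R || P).
              branch 1.1.2.1 (add (R -> !R), !(R || P)):
                !(R || P): α-rule — add !R, !P.
                (R -> !R): β-rule — branch into !R  //  !R.
                  branch 1.1.2.1.1 (add !R):
                    ○ open, literals {P=false, Q=false, R=false, S=false}.
                  branch 1.1.2.1.2 (add !R):
                    ○ open, literals {P=false, Q=false, R=false, S=false}.
              branch 1.1.2.2 (add !(R -> !R), (R || P)):
                !(R -> !R): α-rule — add R, !!R.
                (R || P): β-rule — branch into R  //  P.
                  branch 1.1.2.2.1 (add R):
                    ○ open, literals {Q=false, R=true, S=false}.
                  branch 1.1.2.2.2 (add P):
                    ○ open, literals {P=true, Q=false, R=true, S=false}.
      branch 1.2 (add !(!S -> !Q), ((R -> !R) == (R || P))):
        !(!S -> !Q): α-rule — add !S, !!Q.
        ((R -> !R) == (R || P)): β-rule — branch into (R -> !R), (R || P)  //  !(R -> !R), !(R || P).
          branch 1.2.1 (add (R -> !R), (R || P)):
            (R -> !R): β-rule — branch into !R  //  !R.
              branch 1.2.1.1 (add !R):
                (R || P): β-rule — branch into R  //  P.
                  branch 1.2.1.1.1 (add R):
                    × closes — contains both R and !R.
                  branch 1.2.1.1.2 (add P):
                    ○ open, literals {P=true, Q=true, R=false, S=false}.
              branch 1.2.1.2 (add !R):
                (R || P): β-rule — branch into R  //  P.
                  branch 1.2.1.2.1 (add R):
                    × closes — contains both R and !R.
                  branch 1.2.1.2.2 (add P):
                    ○ open, literals {P=true, Q=true, R=false, S=false}.
          branch 1.2.2 (add !(R -> !R), !(R || P)):
            !(R -> !R): α-rule — add R, !!R.
            !(R || P): α-rule — add !R, !P.
            × closes — contains both R and !R.
  branch 2 (add !!P):
    ○ open, literals {P=true, S=false}.
4 branches closed, 7 open.
Each open branch fixes some atoms; the unmentioned ones are free. Counting distinct full assignments: branch {P=false, Q=false, R=false, S=false} (none free) contributes 1 new; branch {P=false, Q=false, R=false, S=false} (none free) contributes 0 new; branch {Q=false, R=true, S=false} (P) contributes 2 new; branch {P=true, Q=false, R=true, S=false} (none free) contributes 0 new; branch {P=true, Q=true, R=false, S=false} (none free) contributes 1 new; branch {P=true, Q=true, R=false, S=false} (none free) contributes 0 new; branch {P=true, S=false} (R, Q) contributes 2 new. Total: 6.

6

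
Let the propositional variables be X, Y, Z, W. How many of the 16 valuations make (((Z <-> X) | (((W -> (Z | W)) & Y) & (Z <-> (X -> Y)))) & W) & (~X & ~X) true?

Initial set: {T ((((Z <-> X) | (((W -> (Z | W)) & Y) & (Z <-> (X -> Y)))) & W) & (~X & ~X))}.
T ((((Z <-> X) | (((W -> (Z | W)) & Y) & (Z <-> (X -> Y)))) & W) & (~X & ~X)): α-rule — add T (((Z <-> X) | (((W -> (Z | W)) & Y) & (Z <-> (X -> Y)))) & W), T (~X & ~X).
T (((Z <-> X) | (((W -> (Z | W)) & Y) & (Z <-> (X -> Y)))) & W): α-rule — add T ((Z <-> X) | (((W -> (Z | W)) & Y) & (Z <-> (X -> Y)))), T W.
T (~X & ~X): α-rule — add T ~X, T ~X.
T ((Z <-> X) | (((W -> (Z | W)) & Y) & (Z <-> (X -> Y)))): β-rule — branch into T (Z <-> X)  //  T (((W -> (Z | W)) & Y) & (Z <-> (X -> Y))).
  branch 1 (add T (Z <-> X)):
    T (Z <-> X): β-rule — branch into T Z, T X  //  F Z, F X.
      branch 1.1 (add T Z, T X):
        × closes — contains both X and ~X.
      branch 1.2 (add F Z, F X):
        ○ open, literals {W=T, X=F, Z=F}.
  branch 2 (add T (((W -> (Z | W)) & Y) & (Z <-> (X -> Y)))):
    T (((W -> (Z | W)) & Y) & (Z <-> (X -> Y))): α-rule — add T ((W -> (Z | W)) & Y), T (Z <-> (X -> Y)).
    T ((W -> (Z | W)) & Y): α-rule — add T (W -> (Z | W)), T Y.
    T (Z <-> (X -> Y)): β-rule — branch into T Z, T (X -> Y)  //  F Z, F (X -> Y).
      branch 2.1 (add T Z, T (X -> Y)):
        T (W -> (Z | W)): β-rule — branch into F W  //  T (Z | W).
          branch 2.1.1 (add F W):
            × closes — contains both W and ~W.
          branch 2.1.2 (add T (Z | W)):
            T (X -> Y): β-rule — branch into F X  //  T Y.
              branch 2.1.2.1 (add F X):
                T (Z | W): β-rule — branch into T Z  //  T W.
                  branch 2.1.2.1.1 (add T Z):
                    ○ open, literals {W=T, X=F, Y=T, Z=T}.
                  branch 2.1.2.1.2 (add T W):
                    ○ open, literals {W=T, X=F, Y=T, Z=T}.
              branch 2.1.2.2 (add T Y):
                T (Z | W): β-rule — branch into T Z  //  T W.
                  branch 2.1.2.2.1 (add T Z):
                    ○ open, literals {W=T, X=F, Y=T, Z=T}.
                  branch 2.1.2.2.2 (add T W):
                    ○ open, literals {W=T, X=F, Y=T, Z=T}.
      branch 2.2 (add F Z, F (X -> Y)):
        F (X -> Y): α-rule — add T X, F Y.
        × closes — contains both X and ~X.
3 branches closed, 5 open.
Each open branch fixes some atoms; the unmentioned ones are free. Counting distinct full assignments: branch {W=T, X=F, Z=F} (Y) contributes 2 new; branch {W=T, X=F, Y=T, Z=T} (none free) contributes 1 new; branch {W=T, X=F, Y=T, Z=T} (none free) contributes 0 new; branch {W=T, X=F, Y=T, Z=T} (none free) contributes 0 new; branch {W=T, X=F, Y=T, Z=T} (none free) contributes 0 new. Total: 3.

3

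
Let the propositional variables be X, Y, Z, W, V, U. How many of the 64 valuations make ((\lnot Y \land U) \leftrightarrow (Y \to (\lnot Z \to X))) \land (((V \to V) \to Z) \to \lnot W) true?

20

Initial set: {(((\lnot Y \land U) \leftrightarrow (Y \to (\lnot Z \to X))) \land (((V \to V) \to Z) \to \lnot W))}.
(((\lnot Y \land U) \leftrightarrow (Y \to (\lnot Z \to X))) \land (((V \to V) \to Z) \to \lnot W)): α-rule — add ((\lnot Y \land U) \leftrightarrow (Y \to (\lnot Z \to X))), (((V \to V) \to Z) \to \lnot W).
((\lnot Y \land U) \leftrightarrow (Y \to (\lnot Z \to X))): β-rule — branch into (\lnot Y \land U), (Y \to (\lnot Z \to X))  //  \lnot (\lnot Y \land U), \lnot (Y \to (\lnot Z \to X)).
  branch 1 (add (\lnot Y \land U), (Y \to (\lnot Z \to X))):
    (\lnot Y \land U): α-rule — add \lnot Y, U.
    (((V \to V) \to Z) \to \lnot W): β-rule — branch into \lnot ((V \to V) \to Z)  //  \lnot W.
      branch 1.1 (add \lnot ((V \to V) \to Z)):
        \lnot ((V \to V) \to Z): α-rule — add (V \to V), \lnot Z.
        (Y \to (\lnot Z \to X)): β-rule — branch into \lnot Y  //  (\lnot Z \to X).
          branch 1.1.1 (add \lnot Y):
            (V \to V): β-rule — branch into \lnot V  //  V.
              branch 1.1.1.1 (add \lnot V):
                ○ open, literals {U=T, V=F, Y=F, Z=F}.
              branch 1.1.1.2 (add V):
                ○ open, literals {U=T, V=T, Y=F, Z=F}.
          branch 1.1.2 (add (\lnot Z \to X)):
            (V \to V): β-rule — branch into \lnot V  //  V.
              branch 1.1.2.1 (add \lnot V):
                (\lnot Z \to X): β-rule — branch into \lnot \lnot Z  //  X.
                  branch 1.1.2.1.1 (add \lnot \lnot Z):
                    × closes — contains both Z and \lnot Z.
                  branch 1.1.2.1.2 (add X):
                    ○ open, literals {U=T, V=F, X=T, Y=F, Z=F}.
              branch 1.1.2.2 (add V):
                (\lnot Z \to X): β-rule — branch into \lnot \lnot Z  //  X.
                  branch 1.1.2.2.1 (add \lnot \lnot Z):
                    × closes — contains both Z and \lnot Z.
                  branch 1.1.2.2.2 (add X):
                    ○ open, literals {U=T, V=T, X=T, Y=F, Z=F}.
      branch 1.2 (add \lnot W):
        (Y \to (\lnot Z \to X)): β-rule — branch into \lnot Y  //  (\lnot Z \to X).
          branch 1.2.1 (add \lnot Y):
            ○ open, literals {U=T, W=F, Y=F}.
          branch 1.2.2 (add (\lnot Z \to X)):
            (\lnot Z \to X): β-rule — branch into \lnot \lnot Z  //  X.
              branch 1.2.2.1 (add \lnot \lnot Z):
                ○ open, literals {U=T, W=F, Y=F, Z=T}.
              branch 1.2.2.2 (add X):
                ○ open, literals {U=T, W=F, X=T, Y=F}.
  branch 2 (add \lnot (\lnot Y \land U), \lnot (Y \to (\lnot Z \to X))):
    \lnot (Y \to (\lnot Z \to X)): α-rule — add Y, \lnot (\lnot Z \to X).
    \lnot (\lnot Z \to X): α-rule — add \lnot Z, \lnot X.
    (((V \to V) \to Z) \to \lnot W): β-rule — branch into \lnot ((V \to V) \to Z)  //  \lnot W.
      branch 2.1 (add \lnot ((V \to V) \to Z)):
        \lnot ((V \to V) \to Z): α-rule — add (V \to V), \lnot Z.
        \lnot (\lnot Y \land U): β-rule — branch into \lnot \lnot Y  //  \lnot U.
          branch 2.1.1 (add \lnot \lnot Y):
            (V \to V): β-rule — branch into \lnot V  //  V.
              branch 2.1.1.1 (add \lnot V):
                ○ open, literals {V=F, X=F, Y=T, Z=F}.
              branch 2.1.1.2 (add V):
                ○ open, literals {V=T, X=F, Y=T, Z=F}.
          branch 2.1.2 (add \lnot U):
            (V \to V): β-rule — branch into \lnot V  //  V.
              branch 2.1.2.1 (add \lnot V):
                ○ open, literals {U=F, V=F, X=F, Y=T, Z=F}.
              branch 2.1.2.2 (add V):
                ○ open, literals {U=F, V=T, X=F, Y=T, Z=F}.
      branch 2.2 (add \lnot W):
        \lnot (\lnot Y \land U): β-rule — branch into \lnot \lnot Y  //  \lnot U.
          branch 2.2.1 (add \lnot \lnot Y):
            ○ open, literals {W=F, X=F, Y=T, Z=F}.
          branch 2.2.2 (add \lnot U):
            ○ open, literals {U=F, W=F, X=F, Y=T, Z=F}.
2 branches closed, 13 open.
Each open branch fixes some atoms; the unmentioned ones are free. Counting distinct full assignments: branch {U=T, V=F, Y=F, Z=F} (X, W) contributes 4 new; branch {U=T, V=T, Y=F, Z=F} (X, W) contributes 4 new; branch {U=T, V=F, X=T, Y=F, Z=F} (W) contributes 0 new; branch {U=T, V=T, X=T, Y=F, Z=F} (W) contributes 0 new; branch {U=T, W=F, Y=F} (X, Z, V) contributes 4 new; branch {U=T, W=F, Y=F, Z=T} (X, V) contributes 0 new; branch {U=T, W=F, X=T, Y=F} (Z, V) contributes 0 new; branch {V=F, X=F, Y=T, Z=F} (W, U) contributes 4 new; branch {V=T, X=F, Y=T, Z=F} (W, U) contributes 4 new; branch {U=F, V=F, X=F, Y=T, Z=F} (W) contributes 0 new; branch {U=F, V=T, X=F, Y=T, Z=F} (W) contributes 0 new; branch {W=F, X=F, Y=T, Z=F} (V, U) contributes 0 new; branch {U=F, W=F, X=F, Y=T, Z=F} (V) contributes 0 new. Total: 20.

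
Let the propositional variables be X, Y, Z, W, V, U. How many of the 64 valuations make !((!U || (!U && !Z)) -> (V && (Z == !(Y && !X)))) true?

Initial set: {!((!U || (!U && !Z)) -> (V && (Z == !(Y && !X))))}.
!((!U || (!U && !Z)) -> (V && (Z == !(Y && !X)))): α-rule — add (!U || (!U && !Z)), !(V && (Z == !(Y && !X))).
(!U || (!U && !Z)): β-rule — branch into !U  //  (!U && !Z).
  branch 1 (add !U):
    !(V && (Z == !(Y && !X))): β-rule — branch into !V  //  !(Z == !(Y && !X)).
      branch 1.1 (add !V):
        ○ open, literals {U=F, V=F}.
      branch 1.2 (add !(Z == !(Y && !X))):
        !(Z == !(Y && !X)): β-rule — branch into Z, !!(Y && !X)  //  !Z, !(Y && !X).
          branch 1.2.1 (add Z, !!(Y && !X)):
            !!(Y && !X): α-rule — add Y, !X.
            ○ open, literals {U=F, X=F, Y=T, Z=T}.
          branch 1.2.2 (add !Z, !(Y && !X)):
            !(Y && !X): β-rule — branch into !Y  //  !!X.
              branch 1.2.2.1 (add !Y):
                ○ open, literals {U=F, Y=F, Z=F}.
              branch 1.2.2.2 (add !!X):
                ○ open, literals {U=F, X=T, Z=F}.
  branch 2 (add (!U && !Z)):
    (!U && !Z): α-rule — add !U, !Z.
    !(V && (Z == !(Y && !X))): β-rule — branch into !V  //  !(Z == !(Y && !X)).
      branch 2.1 (add !V):
        ○ open, literals {U=F, V=F, Z=F}.
      branch 2.2 (add !(Z == !(Y && !X))):
        !(Z == !(Y && !X)): β-rule — branch into Z, !!(Y && !X)  //  !Z, !(Y && !X).
          branch 2.2.1 (add Z, !!(Y && !X)):
            × closes — contains both Z and !Z.
          branch 2.2.2 (add !Z, !(Y && !X)):
            !(Y && !X): β-rule — branch into !Y  //  !!X.
              branch 2.2.2.1 (add !Y):
                ○ open, literals {U=F, Y=F, Z=F}.
              branch 2.2.2.2 (add !!X):
                ○ open, literals {U=F, X=T, Z=F}.
1 branch closed, 7 open.
Each open branch fixes some atoms; the unmentioned ones are free. Counting distinct full assignments: branch {U=F, V=F} (X, Y, Z, W) contributes 16 new; branch {U=F, X=F, Y=T, Z=T} (W, V) contributes 2 new; branch {U=F, Y=F, Z=F} (X, W, V) contributes 4 new; branch {U=F, X=T, Z=F} (Y, W, V) contributes 2 new; branch {U=F, V=F, Z=F} (X, Y, W) contributes 0 new; branch {U=F, Y=F, Z=F} (X, W, V) contributes 0 new; branch {U=F, X=T, Z=F} (Y, W, V) contributes 0 new. Total: 24.

24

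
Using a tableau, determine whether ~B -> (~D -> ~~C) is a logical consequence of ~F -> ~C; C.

Yes

Initial set: {(~F -> ~C); C; ~(~B -> (~D -> ~~C))}.
~(~B -> (~D -> ~~C)): α-rule — add ~B, ~(~D -> ~~C).
~(~D -> ~~C): α-rule — add ~D, ~~~C.
~~~C: drop double negation, giving ~C.
× closes — contains both C and ~C.
All 1 branch closes.
Every branch closed, so the premises entail the conclusion.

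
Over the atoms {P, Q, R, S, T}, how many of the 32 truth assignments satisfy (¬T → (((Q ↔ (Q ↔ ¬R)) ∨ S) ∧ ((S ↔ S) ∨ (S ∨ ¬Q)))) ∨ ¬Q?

Initial set: {((¬T → (((Q ↔ (Q ↔ ¬R)) ∨ S) ∧ ((S ↔ S) ∨ (S ∨ ¬Q)))) ∨ ¬Q)}.
((¬T → (((Q ↔ (Q ↔ ¬R)) ∨ S) ∧ ((S ↔ S) ∨ (S ∨ ¬Q)))) ∨ ¬Q): β-rule — branch into (¬T → (((Q ↔ (Q ↔ ¬R)) ∨ S) ∧ ((S ↔ S) ∨ (S ∨ ¬Q))))  //  ¬Q.
  branch 1 (add (¬T → (((Q ↔ (Q ↔ ¬R)) ∨ S) ∧ ((S ↔ S) ∨ (S ∨ ¬Q))))):
    (¬T → (((Q ↔ (Q ↔ ¬R)) ∨ S) ∧ ((S ↔ S) ∨ (S ∨ ¬Q)))): β-rule — branch into ¬¬T  //  (((Q ↔ (Q ↔ ¬R)) ∨ S) ∧ ((S ↔ S) ∨ (S ∨ ¬Q))).
      branch 1.1 (add ¬¬T):
        ○ open, literals {T=1}.
      branch 1.2 (add (((Q ↔ (Q ↔ ¬R)) ∨ S) ∧ ((S ↔ S) ∨ (S ∨ ¬Q)))):
        (((Q ↔ (Q ↔ ¬R)) ∨ S) ∧ ((S ↔ S) ∨ (S ∨ ¬Q))): α-rule — add ((Q ↔ (Q ↔ ¬R)) ∨ S), ((S ↔ S) ∨ (S ∨ ¬Q)).
        ((Q ↔ (Q ↔ ¬R)) ∨ S): β-rule — branch into (Q ↔ (Q ↔ ¬R))  //  S.
          branch 1.2.1 (add (Q ↔ (Q ↔ ¬R))):
            ((S ↔ S) ∨ (S ∨ ¬Q)): β-rule — branch into (S ↔ S)  //  (S ∨ ¬Q).
              branch 1.2.1.1 (add (S ↔ S)):
                (Q ↔ (Q ↔ ¬R)): β-rule — branch into Q, (Q ↔ ¬R)  //  ¬Q, ¬(Q ↔ ¬R).
                  branch 1.2.1.1.1 (add Q, (Q ↔ ¬R)):
                    (S ↔ S): β-rule — branch into S, S  //  ¬S, ¬S.
                      branch 1.2.1.1.1.1 (add S, S):
                        (Q ↔ ¬R): β-rule — branch into Q, ¬R  //  ¬Q, ¬¬R.
                          branch 1.2.1.1.1.1.1 (add Q, ¬R):
                            ○ open, literals {Q=1, R=0, S=1}.
                          branch 1.2.1.1.1.1.2 (add ¬Q, ¬¬R):
                            × closes — contains both Q and ¬Q.
                      branch 1.2.1.1.1.2 (add ¬S, ¬S):
                        (Q ↔ ¬R): β-rule — branch into Q, ¬R  //  ¬Q, ¬¬R.
                          branch 1.2.1.1.1.2.1 (add Q, ¬R):
                            ○ open, literals {Q=1, R=0, S=0}.
                          branch 1.2.1.1.1.2.2 (add ¬Q, ¬¬R):
                            × closes — contains both Q and ¬Q.
                  branch 1.2.1.1.2 (add ¬Q, ¬(Q ↔ ¬R)):
                    (S ↔ S): β-rule — branch into S, S  //  ¬S, ¬S.
                      branch 1.2.1.1.2.1 (add S, S):
                        ¬(Q ↔ ¬R): β-rule — branch into Q, ¬¬R  //  ¬Q, ¬R.
                          branch 1.2.1.1.2.1.1 (add Q, ¬¬R):
                            × closes — contains both Q and ¬Q.
                          branch 1.2.1.1.2.1.2 (add ¬Q, ¬R):
                            ○ open, literals {Q=0, R=0, S=1}.
                      branch 1.2.1.1.2.2 (add ¬S, ¬S):
                        ¬(Q ↔ ¬R): β-rule — branch into Q, ¬¬R  //  ¬Q, ¬R.
                          branch 1.2.1.1.2.2.1 (add Q, ¬¬R):
                            × closes — contains both Q and ¬Q.
                          branch 1.2.1.1.2.2.2 (add ¬Q, ¬R):
                            ○ open, literals {Q=0, R=0, S=0}.
              branch 1.2.1.2 (add (S ∨ ¬Q)):
                (Q ↔ (Q ↔ ¬R)): β-rule — branch into Q, (Q ↔ ¬R)  //  ¬Q, ¬(Q ↔ ¬R).
                  branch 1.2.1.2.1 (add Q, (Q ↔ ¬R)):
                    (S ∨ ¬Q): β-rule — branch into S  //  ¬Q.
                      branch 1.2.1.2.1.1 (add S):
                        (Q ↔ ¬R): β-rule — branch into Q, ¬R  //  ¬Q, ¬¬R.
                          branch 1.2.1.2.1.1.1 (add Q, ¬R):
                            ○ open, literals {Q=1, R=0, S=1}.
                          branch 1.2.1.2.1.1.2 (add ¬Q, ¬¬R):
                            × closes — contains both Q and ¬Q.
                      branch 1.2.1.2.1.2 (add ¬Q):
                        × closes — contains both Q and ¬Q.
                  branch 1.2.1.2.2 (add ¬Q, ¬(Q ↔ ¬R)):
                    (S ∨ ¬Q): β-rule — branch into S  //  ¬Q.
                      branch 1.2.1.2.2.1 (add S):
                        ¬(Q ↔ ¬R): β-rule — branch into Q, ¬¬R  //  ¬Q, ¬R.
                          branch 1.2.1.2.2.1.1 (add Q, ¬¬R):
                            × closes — contains both Q and ¬Q.
                          branch 1.2.1.2.2.1.2 (add ¬Q, ¬R):
                            ○ open, literals {Q=0, R=0, S=1}.
                      branch 1.2.1.2.2.2 (add ¬Q):
                        ¬(Q ↔ ¬R): β-rule — branch into Q, ¬¬R  //  ¬Q, ¬R.
                          branch 1.2.1.2.2.2.1 (add Q, ¬¬R):
                            × closes — contains both Q and ¬Q.
                          branch 1.2.1.2.2.2.2 (add ¬Q, ¬R):
                            ○ open, literals {Q=0, R=0}.
          branch 1.2.2 (add S):
            ((S ↔ S) ∨ (S ∨ ¬Q)): β-rule — branch into (S ↔ S)  //  (S ∨ ¬Q).
              branch 1.2.2.1 (add (S ↔ S)):
                (S ↔ S): β-rule — branch into S, S  //  ¬S, ¬S.
                  branch 1.2.2.1.1 (add S, S):
                    ○ open, literals {S=1}.
                  branch 1.2.2.1.2 (add ¬S, ¬S):
                    × closes — contains both S and ¬S.
              branch 1.2.2.2 (add (S ∨ ¬Q)):
                (S ∨ ¬Q): β-rule — branch into S  //  ¬Q.
                  branch 1.2.2.2.1 (add S):
                    ○ open, literals {S=1}.
                  branch 1.2.2.2.2 (add ¬Q):
                    ○ open, literals {Q=0, S=1}.
  branch 2 (add ¬Q):
    ○ open, literals {Q=0}.
9 branches closed, 12 open.
Each open branch fixes some atoms; the unmentioned ones are free. Counting distinct full assignments: branch {T=1} (P, Q, R, S) contributes 16 new; branch {Q=1, R=0, S=1} (P, T) contributes 2 new; branch {Q=1, R=0, S=0} (P, T) contributes 2 new; branch {Q=0, R=0, S=1} (P, T) contributes 2 new; branch {Q=0, R=0, S=0} (P, T) contributes 2 new; branch {Q=1, R=0, S=1} (P, T) contributes 0 new; branch {Q=0, R=0, S=1} (P, T) contributes 0 new; branch {Q=0, R=0} (P, S, T) contributes 0 new; branch {S=1} (P, Q, R, T) contributes 4 new; branch {S=1} (P, Q, R, T) contributes 0 new; branch {Q=0, S=1} (P, R, T) contributes 0 new; branch {Q=0} (P, R, S, T) contributes 2 new. Total: 30.

30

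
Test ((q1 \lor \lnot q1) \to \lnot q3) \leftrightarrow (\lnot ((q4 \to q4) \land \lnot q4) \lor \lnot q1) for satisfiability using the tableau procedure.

Initial set: {T (((q1 \lor \lnot q1) \to \lnot q3) \leftrightarrow (\lnot ((q4 \to q4) \land \lnot q4) \lor \lnot q1))}.
T (((q1 \lor \lnot q1) \to \lnot q3) \leftrightarrow (\lnot ((q4 \to q4) \land \lnot q4) \lor \lnot q1)): β-rule — branch into T ((q1 \lor \lnot q1) \to \lnot q3), T (\lnot ((q4 \to q4) \land \lnot q4) \lor \lnot q1)  //  F ((q1 \lor \lnot q1) \to \lnot q3), F (\lnot ((q4 \to q4) \land \lnot q4) \lor \lnot q1).
  branch 1 (add T ((q1 \lor \lnot q1) \to \lnot q3), T (\lnot ((q4 \to q4) \land \lnot q4) \lor \lnot q1)):
    T ((q1 \lor \lnot q1) \to \lnot q3): β-rule — branch into F (q1 \lor \lnot q1)  //  T \lnot q3.
      branch 1.1 (add F (q1 \lor \lnot q1)):
        F (q1 \lor \lnot q1): α-rule — add F q1, F \lnot q1.
        × closes — contains both q1 and \lnot q1.
      branch 1.2 (add T \lnot q3):
        T (\lnot ((q4 \to q4) \land \lnot q4) \lor \lnot q1): β-rule — branch into T \lnot ((q4 \to q4) \land \lnot q4)  //  T \lnot q1.
          branch 1.2.1 (add T \lnot ((q4 \to q4) \land \lnot q4)):
            T \lnot ((q4 \to q4) \land \lnot q4): β-rule — branch into F (q4 \to q4)  //  F \lnot q4.
              branch 1.2.1.1 (add F (q4 \to q4)):
                F (q4 \to q4): α-rule — add T q4, F q4.
                × closes — contains both q4 and \lnot q4.
              branch 1.2.1.2 (add F \lnot q4):
                ○ open, literals {q3=F, q4=T}.
          branch 1.2.2 (add T \lnot q1):
            ○ open, literals {q1=F, q3=F}.
  branch 2 (add F ((q1 \lor \lnot q1) \to \lnot q3), F (\lnot ((q4 \to q4) \land \lnot q4) \lor \lnot q1)):
    F ((q1 \lor \lnot q1) \to \lnot q3): α-rule — add T (q1 \lor \lnot q1), F \lnot q3.
    F (\lnot ((q4 \to q4) \land \lnot q4) \lor \lnot q1): α-rule — add F \lnot ((q4 \to q4) \land \lnot q4), F \lnot q1.
    F \lnot ((q4 \to q4) \land \lnot q4): α-rule — add T (q4 \to q4), T \lnot q4.
    T (q1 \lor \lnot q1): β-rule — branch into T q1  //  T \lnot q1.
      branch 2.1 (add T q1):
        T (q4 \to q4): β-rule — branch into F q4  //  T q4.
          branch 2.1.1 (add F q4):
            ○ open, literals {q1=T, q3=T, q4=F}.
          branch 2.1.2 (add T q4):
            × closes — contains both q4 and \lnot q4.
      branch 2.2 (add T \lnot q1):
        × closes — contains both q1 and \lnot q1.
4 branches closed, 3 open.
An open branch gives a satisfying assignment: q3=F, q4=T.

Satisfiable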